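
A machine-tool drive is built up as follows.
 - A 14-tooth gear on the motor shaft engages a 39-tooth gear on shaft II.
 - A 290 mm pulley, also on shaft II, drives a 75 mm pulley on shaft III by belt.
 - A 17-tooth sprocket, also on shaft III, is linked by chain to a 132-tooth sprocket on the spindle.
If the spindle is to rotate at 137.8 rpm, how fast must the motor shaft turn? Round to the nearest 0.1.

Overall ratio R = 2.7857 × 0.25862 × 7.7647 = 5.594.
Required input speed = output speed × R = 137.8 × 5.594 = 770.86 rpm.

770.9 rpm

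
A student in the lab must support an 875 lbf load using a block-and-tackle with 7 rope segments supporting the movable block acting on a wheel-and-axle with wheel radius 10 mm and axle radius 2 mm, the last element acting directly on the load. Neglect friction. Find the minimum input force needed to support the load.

Block-and-tackle MA = number of supporting rope parts = 7.
Wheel-and-axle MA = R/r = 10/2 = 5.
Combined ideal MA = 7 × 5 = 35.
Effort = load / MA = 875 / 35 = 25 lbf.

25 lbf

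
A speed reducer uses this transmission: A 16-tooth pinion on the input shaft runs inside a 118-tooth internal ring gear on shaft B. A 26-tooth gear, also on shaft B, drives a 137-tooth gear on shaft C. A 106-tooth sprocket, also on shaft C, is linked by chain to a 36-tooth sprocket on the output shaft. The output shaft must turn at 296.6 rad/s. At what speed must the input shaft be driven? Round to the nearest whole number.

3915 rad/s

Overall ratio R = 7.375 × 5.2692 × 0.33962 = 13.198.
Required input speed = output speed × R = 296.6 × 13.198 = 3914.5 rad/s.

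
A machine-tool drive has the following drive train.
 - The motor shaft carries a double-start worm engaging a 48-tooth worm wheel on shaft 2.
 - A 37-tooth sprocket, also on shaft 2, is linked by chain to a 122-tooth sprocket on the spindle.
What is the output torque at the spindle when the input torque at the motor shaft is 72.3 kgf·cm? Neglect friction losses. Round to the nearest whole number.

Worm: ratio = 48/2 = 24; torque at shaft 2 = 72.3 × 24 = 1735.2 kgf·cm.
Chain: ratio = 122/37 = 3.2973; torque at the spindle = 1735.2 × 3.2973 = 5721.5 kgf·cm.

5721 kgf·cm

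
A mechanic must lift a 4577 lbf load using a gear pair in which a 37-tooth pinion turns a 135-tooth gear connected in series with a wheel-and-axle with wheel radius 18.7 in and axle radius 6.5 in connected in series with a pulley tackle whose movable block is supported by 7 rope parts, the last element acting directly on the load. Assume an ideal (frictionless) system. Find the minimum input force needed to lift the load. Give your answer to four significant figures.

Gear pair MA = 135/37 = 3.6486.
Wheel-and-axle MA = R/r = 18.7/6.5 = 2.8769.
Block-and-tackle MA = number of supporting rope parts = 7.
Combined ideal MA = 3.6486 × 2.8769 × 7 = 73.478.
Effort = load / MA = 4577 / 73.478 = 62.291 lbf.

62.29 lbf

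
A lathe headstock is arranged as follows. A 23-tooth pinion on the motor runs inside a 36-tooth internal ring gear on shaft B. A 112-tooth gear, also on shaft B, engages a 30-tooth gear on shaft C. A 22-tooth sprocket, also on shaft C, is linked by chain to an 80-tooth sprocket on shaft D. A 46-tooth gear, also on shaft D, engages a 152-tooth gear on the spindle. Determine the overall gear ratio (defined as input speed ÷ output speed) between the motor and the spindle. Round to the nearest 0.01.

Each stage contributes driven/driver: internal gear 36/23 = 1.5652, gear mesh 30/112 = 0.26786, chain 80/22 = 3.6364, gear mesh 152/46 = 3.3043.
Overall: 1.5652 × 0.26786 × 3.6364 × 3.3043 = 5.0377.

5.04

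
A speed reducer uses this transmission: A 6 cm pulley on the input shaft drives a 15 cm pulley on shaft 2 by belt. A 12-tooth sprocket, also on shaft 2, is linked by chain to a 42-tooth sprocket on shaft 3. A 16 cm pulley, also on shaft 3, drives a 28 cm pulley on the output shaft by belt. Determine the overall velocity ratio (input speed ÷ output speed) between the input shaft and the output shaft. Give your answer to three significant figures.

15.3

Each stage contributes driven/driver: belt 15/6 = 2.5, chain 42/12 = 3.5, belt 28/16 = 1.75.
Overall: 2.5 × 3.5 × 1.75 = 15.312.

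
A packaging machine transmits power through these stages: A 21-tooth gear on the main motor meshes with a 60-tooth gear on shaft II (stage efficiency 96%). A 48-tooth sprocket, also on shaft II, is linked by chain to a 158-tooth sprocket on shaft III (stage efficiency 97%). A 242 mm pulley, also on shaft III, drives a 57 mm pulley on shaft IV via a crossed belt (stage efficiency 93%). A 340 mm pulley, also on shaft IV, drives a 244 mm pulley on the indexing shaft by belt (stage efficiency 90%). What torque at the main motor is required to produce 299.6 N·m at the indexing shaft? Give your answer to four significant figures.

241.8 N·m

Overall ratio R = 2.8571 × 3.2917 × 0.23554 × 0.71765 = 1.5897; overall efficiency η = 0.96 × 0.97 × 0.93 × 0.90 = 0.7794.
Input torque = output torque / (R × η) = 299.6 / (1.5897 × 0.7794) = 241.8 N·m.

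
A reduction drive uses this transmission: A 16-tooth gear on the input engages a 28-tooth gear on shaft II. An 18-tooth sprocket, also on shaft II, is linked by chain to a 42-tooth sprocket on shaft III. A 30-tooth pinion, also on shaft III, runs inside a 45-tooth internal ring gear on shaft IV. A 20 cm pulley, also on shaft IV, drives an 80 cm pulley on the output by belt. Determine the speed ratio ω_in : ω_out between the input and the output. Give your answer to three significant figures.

Each stage contributes driven/driver: gear mesh 28/16 = 1.75, chain 42/18 = 2.3333, internal gear 45/30 = 1.5, belt 80/20 = 4.
Overall: 1.75 × 2.3333 × 1.5 × 4 = 24.5.

24.5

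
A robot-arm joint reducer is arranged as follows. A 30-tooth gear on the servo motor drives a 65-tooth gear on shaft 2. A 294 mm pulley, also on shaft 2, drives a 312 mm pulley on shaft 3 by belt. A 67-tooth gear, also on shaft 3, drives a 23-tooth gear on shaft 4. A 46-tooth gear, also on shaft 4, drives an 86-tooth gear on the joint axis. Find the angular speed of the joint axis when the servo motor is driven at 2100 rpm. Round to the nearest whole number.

1423 rpm

gear mesh 65/30 = 2.1667 → 2100/2.1667 = 969.23 rpm
belt 312/294 = 1.0612 → 969.23/1.0612 = 913.31 rpm
gear mesh 23/67 = 0.34328 → 913.31/0.34328 = 2660.5 rpm
gear mesh 86/46 = 1.8696 → 2660.5/1.8696 = 1423.1 rpm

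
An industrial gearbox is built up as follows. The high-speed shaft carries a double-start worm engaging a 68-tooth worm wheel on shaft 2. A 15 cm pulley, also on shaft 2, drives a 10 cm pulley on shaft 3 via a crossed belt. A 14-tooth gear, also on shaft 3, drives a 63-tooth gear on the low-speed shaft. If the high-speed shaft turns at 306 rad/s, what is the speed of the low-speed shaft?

the high-speed shaft → shaft 2 (worm, 68/2): 306 ÷ 34 = 9 rad/s
shaft 2 → shaft 3 (belt, 10/15): 9 ÷ 0.66667 = 13.5 rad/s
shaft 3 → the low-speed shaft (gear mesh, 63/14): 13.5 ÷ 4.5 = 3 rad/s

3 rad/s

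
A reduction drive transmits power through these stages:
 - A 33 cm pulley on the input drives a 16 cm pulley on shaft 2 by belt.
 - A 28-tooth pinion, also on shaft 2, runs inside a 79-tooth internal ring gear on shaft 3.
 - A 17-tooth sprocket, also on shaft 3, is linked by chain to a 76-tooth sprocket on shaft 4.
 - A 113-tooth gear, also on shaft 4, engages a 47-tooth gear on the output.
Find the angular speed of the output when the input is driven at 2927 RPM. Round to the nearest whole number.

1151 RPM

belt 16/33 = 0.48485 → 2927/0.48485 = 6036.9 RPM
internal gear 79/28 = 2.8214 → 6036.9/2.8214 = 2139.7 RPM
chain 76/17 = 4.4706 → 2139.7/4.4706 = 478.61 RPM
gear mesh 47/113 = 0.41593 → 478.61/0.41593 = 1150.7 RPM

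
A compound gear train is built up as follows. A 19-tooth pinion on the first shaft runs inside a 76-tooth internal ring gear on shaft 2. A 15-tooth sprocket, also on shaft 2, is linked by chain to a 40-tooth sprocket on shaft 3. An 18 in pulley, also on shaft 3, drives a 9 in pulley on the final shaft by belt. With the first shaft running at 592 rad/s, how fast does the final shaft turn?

internal gear 76/19 = 4 → 592/4 = 148 rad/s
chain 40/15 = 2.6667 → 148/2.6667 = 55.5 rad/s
belt 9/18 = 0.5 → 55.5/0.5 = 111 rad/s

111 rad/s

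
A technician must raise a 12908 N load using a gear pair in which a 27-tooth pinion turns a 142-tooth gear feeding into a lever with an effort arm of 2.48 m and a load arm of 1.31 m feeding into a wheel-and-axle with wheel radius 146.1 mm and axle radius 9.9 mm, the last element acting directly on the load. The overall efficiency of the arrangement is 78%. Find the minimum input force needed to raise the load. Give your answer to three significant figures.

113 N

Gear pair MA = 142/27 = 5.2593.
Lever MA = effort arm / load arm = 2.48/1.31 = 1.8931.
Wheel-and-axle MA = R/r = 146.1/9.9 = 14.758.
Combined ideal MA = 5.2593 × 1.8931 × 14.758 = 146.93.
Actual MA = 146.93 × 0.78 = 114.61.
Effort = load / actual MA = 12908 / 114.61 = 112.63 N.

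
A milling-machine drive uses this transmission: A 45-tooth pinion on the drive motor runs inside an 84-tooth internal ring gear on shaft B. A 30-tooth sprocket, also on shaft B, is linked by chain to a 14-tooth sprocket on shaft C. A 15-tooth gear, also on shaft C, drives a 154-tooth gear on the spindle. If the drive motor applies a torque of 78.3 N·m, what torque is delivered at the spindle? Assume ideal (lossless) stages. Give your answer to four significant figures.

Internal gear: ratio = 84/45 = 1.8667; torque at shaft B = 78.3 × 1.8667 = 146.16 N·m.
Chain: ratio = 14/30 = 0.46667; torque at shaft C = 146.16 × 0.46667 = 68.208 N·m.
Gear mesh: ratio = 154/15 = 10.267; torque at the spindle = 68.208 × 10.267 = 700.27 N·m.

700.3 N·m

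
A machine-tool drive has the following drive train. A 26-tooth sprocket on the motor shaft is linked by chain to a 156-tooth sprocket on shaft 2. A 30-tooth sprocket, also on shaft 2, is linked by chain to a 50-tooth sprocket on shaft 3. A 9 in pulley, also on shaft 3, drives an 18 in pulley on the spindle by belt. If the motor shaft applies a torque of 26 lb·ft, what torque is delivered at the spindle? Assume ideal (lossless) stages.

520 lb·ft

chain 156/26 = 6 → τ = 26·6 = 156 lb·ft
chain 50/30 = 1.6667 → τ = 156·1.6667 = 260 lb·ft
belt 18/9 = 2 → τ = 260·2 = 520 lb·ft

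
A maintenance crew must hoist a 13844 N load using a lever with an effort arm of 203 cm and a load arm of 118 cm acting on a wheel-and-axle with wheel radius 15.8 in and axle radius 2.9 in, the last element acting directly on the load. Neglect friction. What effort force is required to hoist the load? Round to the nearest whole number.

1477 N

Lever MA = effort arm / load arm = 203/118 = 1.7203.
Wheel-and-axle MA = R/r = 15.8/2.9 = 5.4483.
Combined ideal MA = 1.7203 × 5.4483 = 9.3729.
Effort = load / MA = 13844 / 9.3729 = 1477 N.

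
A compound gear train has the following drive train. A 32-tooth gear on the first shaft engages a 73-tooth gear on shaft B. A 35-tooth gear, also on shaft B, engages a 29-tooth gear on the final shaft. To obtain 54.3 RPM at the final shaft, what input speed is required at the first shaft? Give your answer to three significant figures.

103 RPM

Overall ratio R = 2.2812 × 0.82857 = 1.8902.
Required input speed = output speed × R = 54.3 × 1.8902 = 102.64 RPM.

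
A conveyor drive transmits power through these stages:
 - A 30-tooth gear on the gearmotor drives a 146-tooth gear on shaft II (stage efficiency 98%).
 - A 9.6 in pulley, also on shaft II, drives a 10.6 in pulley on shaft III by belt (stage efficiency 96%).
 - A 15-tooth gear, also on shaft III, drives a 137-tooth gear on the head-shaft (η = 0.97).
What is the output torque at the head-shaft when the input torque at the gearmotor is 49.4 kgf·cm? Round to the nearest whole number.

2213 kgf·cm

Gear mesh: ratio = 146/30 = 4.8667; torque at shaft II = 49.4 × 4.8667 × 0.98 = 235.61 kgf·cm.
Belt: ratio = 10.6/9.6 = 1.1042; torque at shaft III = 235.61 × 1.1042 × 0.96 = 249.74 kgf·cm.
Gear mesh: ratio = 137/15 = 9.1333; torque at the head-shaft = 249.74 × 9.1333 × 0.97 = 2212.5 kgf·cm.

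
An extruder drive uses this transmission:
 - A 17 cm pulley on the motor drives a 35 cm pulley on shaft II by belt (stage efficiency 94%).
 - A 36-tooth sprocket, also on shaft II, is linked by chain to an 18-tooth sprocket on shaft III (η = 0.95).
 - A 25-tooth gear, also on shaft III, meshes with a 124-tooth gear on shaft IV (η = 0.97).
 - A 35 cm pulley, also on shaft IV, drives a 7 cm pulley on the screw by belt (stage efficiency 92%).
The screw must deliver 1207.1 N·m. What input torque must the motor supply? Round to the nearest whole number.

Overall ratio R = 2.0588 × 0.5 × 4.96 × 0.2 = 1.0212; overall efficiency η = 0.94 × 0.95 × 0.97 × 0.92 = 0.7969.
Input torque = output torque / (R × η) = 1207.1 / (1.0212 × 0.7969) = 1483.3 N·m.

1483 N·m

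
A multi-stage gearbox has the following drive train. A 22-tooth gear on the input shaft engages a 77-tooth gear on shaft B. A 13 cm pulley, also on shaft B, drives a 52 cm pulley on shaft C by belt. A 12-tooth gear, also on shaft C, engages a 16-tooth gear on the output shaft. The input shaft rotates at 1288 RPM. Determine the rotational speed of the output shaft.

69 RPM

gear mesh 77/22 = 3.5 → 1288/3.5 = 368 RPM
belt 52/13 = 4 → 368/4 = 92 RPM
gear mesh 16/12 = 1.3333 → 92/1.3333 = 69 RPM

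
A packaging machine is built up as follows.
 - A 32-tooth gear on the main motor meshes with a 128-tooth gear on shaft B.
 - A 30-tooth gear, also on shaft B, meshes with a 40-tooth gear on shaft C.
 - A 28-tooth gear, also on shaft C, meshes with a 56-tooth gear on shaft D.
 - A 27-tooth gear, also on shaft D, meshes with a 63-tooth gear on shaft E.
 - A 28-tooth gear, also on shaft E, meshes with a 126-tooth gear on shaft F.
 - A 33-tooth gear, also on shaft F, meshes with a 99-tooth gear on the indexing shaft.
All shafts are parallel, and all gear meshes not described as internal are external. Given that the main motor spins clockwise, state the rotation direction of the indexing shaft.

clockwise

the main motor → shaft B: external mesh, 1 reversal → CCW.
shaft B → shaft C: external mesh, 1 reversal → CW.
shaft C → shaft D: external mesh, 1 reversal → CCW.
shaft D → shaft E: external mesh, 1 reversal → CW.
shaft E → shaft F: external mesh, 1 reversal → CCW.
shaft F → the indexing shaft: external mesh, 1 reversal → CW.
6 reversals in total — an even number — so the indexing shaft turns the same way as the main motor.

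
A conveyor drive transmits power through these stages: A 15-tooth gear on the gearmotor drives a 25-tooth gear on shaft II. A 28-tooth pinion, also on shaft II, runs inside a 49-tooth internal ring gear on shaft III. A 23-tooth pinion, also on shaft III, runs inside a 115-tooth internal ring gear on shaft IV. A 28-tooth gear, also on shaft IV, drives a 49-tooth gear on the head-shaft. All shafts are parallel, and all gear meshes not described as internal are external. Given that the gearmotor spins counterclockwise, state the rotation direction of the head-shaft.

the gearmotor → shaft II: external mesh, 1 reversal → CW.
shaft II → shaft III: internal mesh, same direction → CW.
shaft III → shaft IV: internal mesh, same direction → CW.
shaft IV → the head-shaft: external mesh, 1 reversal → CCW.
2 reversals in total — an even number — so the head-shaft turns the same way as the gearmotor.

counterclockwise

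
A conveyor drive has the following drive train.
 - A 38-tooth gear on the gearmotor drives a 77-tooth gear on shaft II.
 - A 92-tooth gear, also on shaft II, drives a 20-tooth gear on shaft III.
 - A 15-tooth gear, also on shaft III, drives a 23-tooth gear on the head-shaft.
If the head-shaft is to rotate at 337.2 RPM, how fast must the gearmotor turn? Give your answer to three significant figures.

228 RPM

Overall ratio R = 2.0263 × 0.21739 × 1.5333 = 0.67544.
Required input speed = output speed × R = 337.2 × 0.67544 = 227.76 RPM.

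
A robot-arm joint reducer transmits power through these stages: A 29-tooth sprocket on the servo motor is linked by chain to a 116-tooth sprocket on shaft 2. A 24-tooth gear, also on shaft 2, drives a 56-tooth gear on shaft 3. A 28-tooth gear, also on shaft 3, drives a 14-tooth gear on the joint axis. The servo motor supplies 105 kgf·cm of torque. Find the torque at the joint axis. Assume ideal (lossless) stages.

490 kgf·cm

Chain: ratio = 116/29 = 4; torque at shaft 2 = 105 × 4 = 420 kgf·cm.
Gear mesh: ratio = 56/24 = 2.3333; torque at shaft 3 = 420 × 2.3333 = 980 kgf·cm.
Gear mesh: ratio = 14/28 = 0.5; torque at the joint axis = 980 × 0.5 = 490 kgf·cm.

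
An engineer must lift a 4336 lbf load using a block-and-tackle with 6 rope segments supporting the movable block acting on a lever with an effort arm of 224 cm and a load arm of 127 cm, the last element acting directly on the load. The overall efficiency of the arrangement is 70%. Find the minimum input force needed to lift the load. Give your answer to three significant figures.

585 lbf

Block-and-tackle MA = number of supporting rope parts = 6.
Lever MA = effort arm / load arm = 224/127 = 1.7638.
Combined ideal MA = 6 × 1.7638 = 10.583.
Actual MA = 10.583 × 0.70 = 7.4079.
Effort = load / actual MA = 4336 / 7.4079 = 585.32 lbf.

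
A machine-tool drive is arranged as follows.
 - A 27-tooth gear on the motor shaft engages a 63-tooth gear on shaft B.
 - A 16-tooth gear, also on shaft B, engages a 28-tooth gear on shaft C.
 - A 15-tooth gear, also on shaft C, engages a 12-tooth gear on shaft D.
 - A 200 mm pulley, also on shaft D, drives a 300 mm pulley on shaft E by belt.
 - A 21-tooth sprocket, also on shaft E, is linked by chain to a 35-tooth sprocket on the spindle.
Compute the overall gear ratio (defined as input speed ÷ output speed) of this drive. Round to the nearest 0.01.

8.17

Each stage contributes driven/driver: gear mesh 63/27 = 2.3333, gear mesh 28/16 = 1.75, gear mesh 12/15 = 0.8, belt 300/200 = 1.5, chain 35/21 = 1.6667.
Overall: 2.3333 × 1.75 × 0.8 × 1.5 × 1.6667 = 8.1667.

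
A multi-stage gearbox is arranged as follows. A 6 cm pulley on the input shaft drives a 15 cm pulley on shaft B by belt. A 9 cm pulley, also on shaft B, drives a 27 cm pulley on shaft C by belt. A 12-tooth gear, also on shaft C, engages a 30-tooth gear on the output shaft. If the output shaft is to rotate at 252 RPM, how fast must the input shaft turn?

Overall ratio R = 2.5 × 3 × 2.5 = 18.75.
Required input speed = output speed × R = 252 × 18.75 = 4725 RPM.

4725 RPM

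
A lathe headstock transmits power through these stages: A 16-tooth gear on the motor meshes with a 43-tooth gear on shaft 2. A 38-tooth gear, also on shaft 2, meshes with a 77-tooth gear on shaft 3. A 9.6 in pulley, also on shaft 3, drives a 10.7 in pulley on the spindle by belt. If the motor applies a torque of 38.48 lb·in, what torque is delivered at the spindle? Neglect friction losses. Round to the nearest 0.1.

gear mesh 43/16 = 2.6875 → τ = 38.48·2.6875 = 103.41 lb·in
gear mesh 77/38 = 2.0263 → τ = 103.41·2.0263 = 209.55 lb·in
belt 10.7/9.6 = 1.1146 → τ = 209.55·1.1146 = 233.56 lb·in

233.6 lb·in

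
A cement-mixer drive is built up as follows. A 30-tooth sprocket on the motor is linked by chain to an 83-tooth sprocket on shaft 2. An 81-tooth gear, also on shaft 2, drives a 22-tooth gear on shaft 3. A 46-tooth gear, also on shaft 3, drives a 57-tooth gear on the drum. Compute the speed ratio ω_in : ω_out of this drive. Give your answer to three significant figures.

Each stage contributes driven/driver: chain 83/30 = 2.7667, gear mesh 22/81 = 0.2716, gear mesh 57/46 = 1.2391.
Overall: 2.7667 × 0.2716 × 1.2391 = 0.93113.

0.931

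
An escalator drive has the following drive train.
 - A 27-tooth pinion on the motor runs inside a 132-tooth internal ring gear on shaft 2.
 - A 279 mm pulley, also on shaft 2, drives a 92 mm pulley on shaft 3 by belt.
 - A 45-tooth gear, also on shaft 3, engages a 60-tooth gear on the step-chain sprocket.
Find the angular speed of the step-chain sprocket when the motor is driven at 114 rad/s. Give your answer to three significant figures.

53.0 rad/s

internal gear 132/27 = 4.8889 → 114/4.8889 = 23.318 rad/s
belt 92/279 = 0.32975 → 23.318/0.32975 = 70.715 rad/s
gear mesh 60/45 = 1.3333 → 70.715/1.3333 = 53.036 rad/s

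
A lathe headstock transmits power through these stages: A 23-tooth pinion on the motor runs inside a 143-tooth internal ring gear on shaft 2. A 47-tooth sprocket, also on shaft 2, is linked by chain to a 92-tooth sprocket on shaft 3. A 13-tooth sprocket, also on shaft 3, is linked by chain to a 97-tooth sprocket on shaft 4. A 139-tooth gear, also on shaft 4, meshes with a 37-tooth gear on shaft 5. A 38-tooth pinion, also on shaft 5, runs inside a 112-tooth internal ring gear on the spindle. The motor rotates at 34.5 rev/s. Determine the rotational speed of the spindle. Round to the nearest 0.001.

the motor → shaft 2 (internal gear, 143/23): 34.5 ÷ 6.2174 = 5.549 rev/s
shaft 2 → shaft 3 (chain, 92/47): 5.549 ÷ 1.9574 = 2.8348 rev/s
shaft 3 → shaft 4 (chain, 97/13): 2.8348 ÷ 7.4615 = 0.37992 rev/s
shaft 4 → shaft 5 (gear mesh, 37/139): 0.37992 ÷ 0.26619 = 1.4273 rev/s
shaft 5 → the spindle (internal gear, 112/38): 1.4273 ÷ 2.9474 = 0.48425 rev/s

0.484 rev/s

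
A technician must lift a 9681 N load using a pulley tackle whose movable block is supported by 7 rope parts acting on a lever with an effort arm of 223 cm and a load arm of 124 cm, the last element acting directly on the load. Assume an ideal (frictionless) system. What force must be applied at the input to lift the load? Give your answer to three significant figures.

Block-and-tackle MA = number of supporting rope parts = 7.
Lever MA = effort arm / load arm = 223/124 = 1.7984.
Combined ideal MA = 7 × 1.7984 = 12.589.
Effort = load / MA = 9681 / 12.589 = 769.02 N.

769 N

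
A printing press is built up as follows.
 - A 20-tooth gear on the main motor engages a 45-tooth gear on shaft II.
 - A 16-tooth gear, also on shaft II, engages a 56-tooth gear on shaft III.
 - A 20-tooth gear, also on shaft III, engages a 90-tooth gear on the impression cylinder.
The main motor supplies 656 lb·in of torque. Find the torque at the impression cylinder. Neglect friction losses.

After the gear mesh (45/20): 656 × 2.25 = 1476 lb·in
After the gear mesh (56/16): 1476 × 3.5 = 5166 lb·in
After the gear mesh (90/20): 5166 × 4.5 = 23247 lb·in

23247 lb·in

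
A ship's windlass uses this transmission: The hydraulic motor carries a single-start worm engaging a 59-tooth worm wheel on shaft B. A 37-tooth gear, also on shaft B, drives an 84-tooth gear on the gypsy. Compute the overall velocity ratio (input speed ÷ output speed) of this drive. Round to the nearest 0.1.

133.9

Each stage contributes driven/driver: worm 59/1 = 59, gear mesh 84/37 = 2.2703.
Overall: 59 × 2.2703 = 133.95.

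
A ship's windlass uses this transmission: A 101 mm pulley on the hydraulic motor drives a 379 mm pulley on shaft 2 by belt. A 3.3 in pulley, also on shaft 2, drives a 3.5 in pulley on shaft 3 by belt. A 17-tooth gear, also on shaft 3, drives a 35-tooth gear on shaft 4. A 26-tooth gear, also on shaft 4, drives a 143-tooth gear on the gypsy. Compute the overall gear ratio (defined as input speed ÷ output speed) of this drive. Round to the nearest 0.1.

Each stage contributes driven/driver: belt 379/101 = 3.7525, belt 3.5/3.3 = 1.0606, gear mesh 35/17 = 2.0588, gear mesh 143/26 = 5.5.
Overall: 3.7525 × 1.0606 × 2.0588 × 5.5 = 45.066.

45.1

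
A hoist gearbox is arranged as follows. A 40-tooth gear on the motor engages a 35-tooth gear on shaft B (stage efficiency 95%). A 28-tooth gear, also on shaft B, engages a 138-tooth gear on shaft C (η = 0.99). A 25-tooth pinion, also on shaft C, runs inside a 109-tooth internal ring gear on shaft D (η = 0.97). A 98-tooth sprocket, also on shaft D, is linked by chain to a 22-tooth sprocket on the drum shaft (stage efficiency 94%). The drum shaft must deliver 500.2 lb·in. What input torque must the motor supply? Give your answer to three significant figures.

Overall ratio R = 0.875 × 4.9286 × 4.36 × 0.22449 = 4.221; overall efficiency η = 0.95 × 0.99 × 0.97 × 0.94 = 0.8575.
Input torque = output torque / (R × η) = 500.2 / (4.221 × 0.8575) = 138.19 lb·in.

138 lb·in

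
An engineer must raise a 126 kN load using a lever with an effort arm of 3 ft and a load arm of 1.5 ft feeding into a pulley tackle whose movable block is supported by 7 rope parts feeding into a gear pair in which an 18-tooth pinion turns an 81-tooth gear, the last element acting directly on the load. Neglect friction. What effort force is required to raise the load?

Lever MA = effort arm / load arm = 3/1.5 = 2.
Block-and-tackle MA = number of supporting rope parts = 7.
Gear pair MA = 81/18 = 4.5.
Combined ideal MA = 2 × 7 × 4.5 = 63.
Effort = load / MA = 126 / 63 = 2 kN.

2 kN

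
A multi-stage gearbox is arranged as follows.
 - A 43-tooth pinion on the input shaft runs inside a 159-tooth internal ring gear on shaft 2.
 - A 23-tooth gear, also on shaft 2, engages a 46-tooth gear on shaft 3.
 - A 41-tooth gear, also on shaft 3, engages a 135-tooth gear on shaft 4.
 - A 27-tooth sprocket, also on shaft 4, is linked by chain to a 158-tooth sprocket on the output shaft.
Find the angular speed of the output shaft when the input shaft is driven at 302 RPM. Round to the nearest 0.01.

internal gear 159/43 = 3.6977 → 302/3.6977 = 81.673 RPM
gear mesh 46/23 = 2 → 81.673/2 = 40.836 RPM
gear mesh 135/41 = 3.2927 → 40.836/3.2927 = 12.402 RPM
chain 158/27 = 5.8519 → 12.402/5.8519 = 2.1194 RPM

2.12 RPM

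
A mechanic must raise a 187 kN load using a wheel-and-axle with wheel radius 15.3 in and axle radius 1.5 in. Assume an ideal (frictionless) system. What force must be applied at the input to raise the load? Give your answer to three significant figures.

Wheel-and-axle MA = R/r = 15.3/1.5 = 10.2.
Effort = load / MA = 187 / 10.2 = 18.333 kN.

18.3 kN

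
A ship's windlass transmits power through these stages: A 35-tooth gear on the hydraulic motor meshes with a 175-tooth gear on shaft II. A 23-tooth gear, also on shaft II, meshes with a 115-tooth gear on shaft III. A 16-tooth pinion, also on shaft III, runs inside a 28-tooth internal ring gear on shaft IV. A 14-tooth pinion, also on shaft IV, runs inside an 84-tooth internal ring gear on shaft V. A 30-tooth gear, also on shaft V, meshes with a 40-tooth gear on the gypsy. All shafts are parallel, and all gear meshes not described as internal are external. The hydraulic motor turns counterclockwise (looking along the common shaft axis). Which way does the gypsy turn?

the hydraulic motor → shaft II: external mesh, 1 reversal → CW.
shaft II → shaft III: external mesh, 1 reversal → CCW.
shaft III → shaft IV: internal mesh, same direction → CCW.
shaft IV → shaft V: internal mesh, same direction → CCW.
shaft V → the gypsy: external mesh, 1 reversal → CW.
3 reversals in total — an odd number — so the gypsy turns opposite to the hydraulic motor.

clockwise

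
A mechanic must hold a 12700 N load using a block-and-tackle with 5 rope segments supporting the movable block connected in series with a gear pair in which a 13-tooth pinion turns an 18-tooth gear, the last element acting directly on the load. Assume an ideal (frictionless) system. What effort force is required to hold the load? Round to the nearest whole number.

1834 N

Block-and-tackle MA = number of supporting rope parts = 5.
Gear pair MA = 18/13 = 1.3846.
Combined ideal MA = 5 × 1.3846 = 6.9231.
Effort = load / MA = 12700 / 6.9231 = 1834.4 N.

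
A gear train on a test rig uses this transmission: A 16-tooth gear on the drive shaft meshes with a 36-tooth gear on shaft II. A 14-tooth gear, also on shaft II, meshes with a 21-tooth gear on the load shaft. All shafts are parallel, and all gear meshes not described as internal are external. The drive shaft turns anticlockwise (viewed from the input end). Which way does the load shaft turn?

the drive shaft → shaft II: external mesh, 1 reversal → CW.
shaft II → the load shaft: external mesh, 1 reversal → CCW.
2 reversals in total — an even number — so the load shaft turns the same way as the drive shaft.

anticlockwise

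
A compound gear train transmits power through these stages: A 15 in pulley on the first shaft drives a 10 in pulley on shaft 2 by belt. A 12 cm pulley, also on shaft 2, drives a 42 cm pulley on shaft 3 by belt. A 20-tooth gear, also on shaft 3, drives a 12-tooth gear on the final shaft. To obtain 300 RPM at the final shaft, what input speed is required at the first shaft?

420 RPM

Overall ratio R = 0.66667 × 3.5 × 0.6 = 1.4.
Required input speed = output speed × R = 300 × 1.4 = 420 RPM.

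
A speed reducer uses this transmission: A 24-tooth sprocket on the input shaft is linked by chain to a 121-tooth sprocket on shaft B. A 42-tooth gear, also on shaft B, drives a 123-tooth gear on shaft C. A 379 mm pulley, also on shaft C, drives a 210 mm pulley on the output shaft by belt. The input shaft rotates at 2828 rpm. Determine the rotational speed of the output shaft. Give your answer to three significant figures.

the input shaft → shaft B (chain, 121/24): 2828 ÷ 5.0417 = 560.93 rpm
shaft B → shaft C (gear mesh, 123/42): 560.93 ÷ 2.9286 = 191.54 rpm
shaft C → the output shaft (belt, 210/379): 191.54 ÷ 0.55409 = 345.68 rpm

346 rpm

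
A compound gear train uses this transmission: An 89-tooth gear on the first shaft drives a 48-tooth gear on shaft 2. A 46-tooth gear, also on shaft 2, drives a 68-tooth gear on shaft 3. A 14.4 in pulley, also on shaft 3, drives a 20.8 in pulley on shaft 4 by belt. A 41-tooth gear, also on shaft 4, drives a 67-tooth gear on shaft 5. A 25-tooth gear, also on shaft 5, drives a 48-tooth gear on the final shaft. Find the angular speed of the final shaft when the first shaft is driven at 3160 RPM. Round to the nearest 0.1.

gear mesh 48/89 = 0.53933 → 3160/0.53933 = 5859.2 RPM
gear mesh 68/46 = 1.4783 → 5859.2/1.4783 = 3963.6 RPM
belt 20.8/14.4 = 1.4444 → 3963.6/1.4444 = 2744 RPM
gear mesh 67/41 = 1.6341 → 2744/1.6341 = 1679.2 RPM
gear mesh 48/25 = 1.92 → 1679.2/1.92 = 874.56 RPM

874.6 RPM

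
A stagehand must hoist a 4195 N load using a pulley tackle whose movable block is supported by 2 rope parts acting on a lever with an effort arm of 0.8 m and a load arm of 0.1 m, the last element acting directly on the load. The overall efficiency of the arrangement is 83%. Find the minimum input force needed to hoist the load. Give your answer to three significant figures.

316 N

Block-and-tackle MA = number of supporting rope parts = 2.
Lever MA = effort arm / load arm = 0.8/0.1 = 8.
Combined ideal MA = 2 × 8 = 16.
Actual MA = 16 × 0.83 = 13.28.
Effort = load / actual MA = 4195 / 13.28 = 315.89 N.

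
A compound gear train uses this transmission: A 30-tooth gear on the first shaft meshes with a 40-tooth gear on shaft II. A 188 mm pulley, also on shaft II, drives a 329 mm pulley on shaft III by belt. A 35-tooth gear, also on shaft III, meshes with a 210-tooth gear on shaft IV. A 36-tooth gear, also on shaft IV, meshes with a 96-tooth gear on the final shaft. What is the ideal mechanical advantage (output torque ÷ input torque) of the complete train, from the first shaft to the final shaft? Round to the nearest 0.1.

Each stage contributes driven/driver: gear mesh 40/30 = 1.3333, belt 329/188 = 1.75, gear mesh 210/35 = 6, gear mesh 96/36 = 2.6667.
Overall: 1.3333 × 1.75 × 6 × 2.6667 = 37.333.

37.3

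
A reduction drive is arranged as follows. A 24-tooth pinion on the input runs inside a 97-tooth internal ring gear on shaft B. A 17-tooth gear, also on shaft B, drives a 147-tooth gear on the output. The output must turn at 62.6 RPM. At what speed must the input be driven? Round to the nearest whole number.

Overall ratio R = 4.0417 × 8.6471 = 34.949.
Required input speed = output speed × R = 62.6 × 34.949 = 2187.8 RPM.

2188 RPM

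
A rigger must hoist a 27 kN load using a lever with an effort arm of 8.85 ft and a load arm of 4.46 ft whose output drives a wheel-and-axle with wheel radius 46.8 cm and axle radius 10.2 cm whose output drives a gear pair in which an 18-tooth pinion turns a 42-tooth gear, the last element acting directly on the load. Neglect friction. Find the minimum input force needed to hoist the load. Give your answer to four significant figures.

1.271 kN

Lever MA = effort arm / load arm = 8.85/4.46 = 1.9843.
Wheel-and-axle MA = R/r = 46.8/10.2 = 4.5882.
Gear pair MA = 42/18 = 2.3333.
Combined ideal MA = 1.9843 × 4.5882 × 2.3333 = 21.244.
Effort = load / MA = 27 / 21.244 = 1.271 kN.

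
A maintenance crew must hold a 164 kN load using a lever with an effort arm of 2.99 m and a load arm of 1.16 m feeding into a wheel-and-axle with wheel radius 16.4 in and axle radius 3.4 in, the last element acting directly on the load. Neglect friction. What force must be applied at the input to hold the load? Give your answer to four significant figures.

13.19 kN

Lever MA = effort arm / load arm = 2.99/1.16 = 2.5776.
Wheel-and-axle MA = R/r = 16.4/3.4 = 4.8235.
Combined ideal MA = 2.5776 × 4.8235 = 12.433.
Effort = load / MA = 164 / 12.433 = 13.191 kN.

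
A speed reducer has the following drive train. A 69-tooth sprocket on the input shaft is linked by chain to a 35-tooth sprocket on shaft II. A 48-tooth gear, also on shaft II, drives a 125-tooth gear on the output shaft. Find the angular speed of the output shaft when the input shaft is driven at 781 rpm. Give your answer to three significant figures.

the input shaft → shaft II (chain, 35/69): 781 ÷ 0.50725 = 1539.7 rpm
shaft II → the output shaft (gear mesh, 125/48): 1539.7 ÷ 2.6042 = 591.24 rpm

591 rpm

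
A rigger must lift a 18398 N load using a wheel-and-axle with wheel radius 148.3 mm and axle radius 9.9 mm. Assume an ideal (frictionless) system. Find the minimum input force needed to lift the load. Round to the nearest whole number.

1228 N

Wheel-and-axle MA = R/r = 148.3/9.9 = 14.98.
Effort = load / MA = 18398 / 14.98 = 1228.2 N.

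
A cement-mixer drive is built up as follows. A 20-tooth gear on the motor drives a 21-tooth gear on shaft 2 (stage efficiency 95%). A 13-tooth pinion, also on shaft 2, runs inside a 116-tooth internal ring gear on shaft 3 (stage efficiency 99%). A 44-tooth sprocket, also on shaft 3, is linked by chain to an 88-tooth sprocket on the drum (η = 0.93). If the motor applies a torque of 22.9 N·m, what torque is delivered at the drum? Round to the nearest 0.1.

375.3 N·m

gear mesh 21/20 = 1.05 → τ = 22.9·1.05·0.95 = 22.843 N·m
internal gear 116/13 = 8.9231 → τ = 22.843·8.9231·0.99 = 201.79 N·m
chain 88/44 = 2 → τ = 201.79·2·0.93 = 375.33 N·m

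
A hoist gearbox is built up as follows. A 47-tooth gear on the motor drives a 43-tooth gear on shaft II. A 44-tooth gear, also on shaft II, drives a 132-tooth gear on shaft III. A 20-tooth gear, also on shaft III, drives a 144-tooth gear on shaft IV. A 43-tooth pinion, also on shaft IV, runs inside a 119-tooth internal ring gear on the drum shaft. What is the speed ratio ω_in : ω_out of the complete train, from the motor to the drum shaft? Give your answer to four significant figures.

54.69

Each stage contributes driven/driver: gear mesh 43/47 = 0.91489, gear mesh 132/44 = 3, gear mesh 144/20 = 7.2, internal gear 119/43 = 2.7674.
Overall: 0.91489 × 3 × 7.2 × 2.7674 = 54.689.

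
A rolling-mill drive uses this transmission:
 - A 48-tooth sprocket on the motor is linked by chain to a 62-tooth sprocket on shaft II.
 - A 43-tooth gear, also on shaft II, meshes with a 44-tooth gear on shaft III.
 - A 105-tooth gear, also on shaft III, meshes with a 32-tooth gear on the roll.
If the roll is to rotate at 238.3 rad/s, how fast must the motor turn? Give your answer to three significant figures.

96.0 rad/s

Overall ratio R = 1.2917 × 1.0233 × 0.30476 = 0.40281.
Required input speed = output speed × R = 238.3 × 0.40281 = 95.989 rad/s.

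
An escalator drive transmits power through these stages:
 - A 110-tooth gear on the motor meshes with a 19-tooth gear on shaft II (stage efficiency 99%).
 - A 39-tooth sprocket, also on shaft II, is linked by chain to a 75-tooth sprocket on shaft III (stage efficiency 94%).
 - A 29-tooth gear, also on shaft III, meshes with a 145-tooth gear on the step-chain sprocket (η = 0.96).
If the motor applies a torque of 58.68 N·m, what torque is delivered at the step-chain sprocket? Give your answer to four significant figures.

87.07 N·m

gear mesh 19/110 = 0.17273 → τ = 58.68·0.17273·0.99 = 10.034 N·m
chain 75/39 = 1.9231 → τ = 10.034·1.9231·0.94 = 18.139 N·m
gear mesh 145/29 = 5 → τ = 18.139·5·0.96 = 87.067 N·m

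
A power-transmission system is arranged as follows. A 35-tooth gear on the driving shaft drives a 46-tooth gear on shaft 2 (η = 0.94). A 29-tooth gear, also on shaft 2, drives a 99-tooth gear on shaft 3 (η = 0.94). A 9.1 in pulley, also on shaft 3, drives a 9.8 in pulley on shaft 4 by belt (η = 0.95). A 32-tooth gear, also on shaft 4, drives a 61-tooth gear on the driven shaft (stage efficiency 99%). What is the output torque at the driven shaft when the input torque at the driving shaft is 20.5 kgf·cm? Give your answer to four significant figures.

Gear mesh: ratio = 46/35 = 1.3143; torque at shaft 2 = 20.5 × 1.3143 × 0.94 = 25.326 kgf·cm.
Gear mesh: ratio = 99/29 = 3.4138; torque at shaft 3 = 25.326 × 3.4138 × 0.94 = 81.271 kgf·cm.
Belt: ratio = 9.8/9.1 = 1.0769; torque at shaft 4 = 81.271 × 1.0769 × 0.95 = 83.147 kgf·cm.
Gear mesh: ratio = 61/32 = 1.9062; torque at the driven shaft = 83.147 × 1.9062 × 0.99 = 156.91 kgf·cm.

156.9 kgf·cm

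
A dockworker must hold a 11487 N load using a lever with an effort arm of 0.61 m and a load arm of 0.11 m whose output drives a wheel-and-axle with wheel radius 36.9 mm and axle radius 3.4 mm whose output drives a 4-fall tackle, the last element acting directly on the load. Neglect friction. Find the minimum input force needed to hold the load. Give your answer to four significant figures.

47.72 N

Lever MA = effort arm / load arm = 0.61/0.11 = 5.5455.
Wheel-and-axle MA = R/r = 36.9/3.4 = 10.853.
Block-and-tackle MA = number of supporting rope parts = 4.
Combined ideal MA = 5.5455 × 10.853 × 4 = 240.74.
Effort = load / MA = 11487 / 240.74 = 47.716 N.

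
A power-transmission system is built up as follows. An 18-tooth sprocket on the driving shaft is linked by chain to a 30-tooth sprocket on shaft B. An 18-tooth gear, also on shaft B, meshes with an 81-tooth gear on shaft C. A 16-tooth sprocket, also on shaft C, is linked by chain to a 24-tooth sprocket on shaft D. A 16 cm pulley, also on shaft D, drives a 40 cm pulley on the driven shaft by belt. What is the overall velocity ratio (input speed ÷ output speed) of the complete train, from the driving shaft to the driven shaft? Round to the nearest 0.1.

28.1

Each stage contributes driven/driver: chain 30/18 = 1.6667, gear mesh 81/18 = 4.5, chain 24/16 = 1.5, belt 40/16 = 2.5.
Overall: 1.6667 × 4.5 × 1.5 × 2.5 = 28.125.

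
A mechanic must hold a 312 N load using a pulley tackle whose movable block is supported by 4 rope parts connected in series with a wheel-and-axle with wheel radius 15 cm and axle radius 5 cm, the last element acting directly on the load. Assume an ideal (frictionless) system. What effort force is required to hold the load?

Block-and-tackle MA = number of supporting rope parts = 4.
Wheel-and-axle MA = R/r = 15/5 = 3.
Combined ideal MA = 4 × 3 = 12.
Effort = load / MA = 312 / 12 = 26 N.

26 N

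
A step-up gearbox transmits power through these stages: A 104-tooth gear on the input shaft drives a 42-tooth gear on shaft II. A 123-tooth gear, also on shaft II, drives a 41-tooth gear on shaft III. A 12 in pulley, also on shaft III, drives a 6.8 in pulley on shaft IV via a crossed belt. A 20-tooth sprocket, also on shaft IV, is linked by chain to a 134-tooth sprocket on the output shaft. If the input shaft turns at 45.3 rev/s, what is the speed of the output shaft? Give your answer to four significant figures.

gear mesh 42/104 = 0.40385 → 45.3/0.40385 = 112.17 rev/s
gear mesh 41/123 = 0.33333 → 112.17/0.33333 = 336.51 rev/s
belt 6.8/12 = 0.56667 → 336.51/0.56667 = 593.85 rev/s
chain 134/20 = 6.7 → 593.85/6.7 = 88.634 rev/s

88.63 rev/s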